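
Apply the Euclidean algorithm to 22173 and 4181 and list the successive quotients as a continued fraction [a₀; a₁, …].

Run the Euclidean algorithm, recording each quotient:
22173 ÷ 4181 → quotient 5, remainder 1268
4181 ÷ 1268 → quotient 3, remainder 377
1268 ÷ 377 → quotient 3, remainder 137
377 ÷ 137 → quotient 2, remainder 103
137 ÷ 103 → quotient 1, remainder 34
103 ÷ 34 → quotient 3, remainder 1
34 ÷ 1 → quotient 34, remainder 0

[5; 3, 3, 2, 1, 3, 34]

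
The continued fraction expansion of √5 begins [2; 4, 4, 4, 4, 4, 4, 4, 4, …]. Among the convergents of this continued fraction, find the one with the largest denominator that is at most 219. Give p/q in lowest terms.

List convergents until the denominator exceeds the bound:
a_0 = 2: 2/1  (≤ bound)
a_1 = 4: 9/4  (≤ bound)
a_2 = 4: 38/17  (≤ bound)
a_3 = 4: 161/72  (≤ bound)
a_4 = 4: 682/305  (> 219, stop)

161/72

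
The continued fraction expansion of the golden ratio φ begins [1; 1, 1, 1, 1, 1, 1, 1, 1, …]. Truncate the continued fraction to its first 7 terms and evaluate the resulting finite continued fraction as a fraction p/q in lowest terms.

21/13

Start with 1.
1 + 1/(1/1) = 1 + 1/1 = 2/1
1 + 1/(2/1) = 1 + 1/2 = 3/2
1 + 1/(3/2) = 1 + 2/3 = 5/3
1 + 1/(5/3) = 1 + 3/5 = 8/5
1 + 1/(8/5) = 1 + 5/8 = 13/8
1 + 1/(13/8) = 1 + 8/13 = 21/13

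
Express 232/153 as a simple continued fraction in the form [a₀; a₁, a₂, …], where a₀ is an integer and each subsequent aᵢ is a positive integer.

[1; 1, 1, 14, 1, 4]

232 = 1·153 + 79, so a_0 = 1
153 = 1·79 + 74, so a_1 = 1
79 = 1·74 + 5, so a_2 = 1
74 = 14·5 + 4, so a_3 = 14
5 = 1·4 + 1, so a_4 = 1
4 = 4·1 + 0, so a_5 = 4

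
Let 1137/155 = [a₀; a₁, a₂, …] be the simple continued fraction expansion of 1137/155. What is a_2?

1

1137 = 7·155 + 52, so a_0 = 7
155 = 2·52 + 51, so a_1 = 2
52 = 1·51 + 1, so a_2 = 1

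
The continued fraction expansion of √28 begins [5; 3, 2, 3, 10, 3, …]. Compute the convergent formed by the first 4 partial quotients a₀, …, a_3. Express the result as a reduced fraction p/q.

a_0 = 5: 5/1
a_1 = 3: 16/3
a_2 = 2: 37/7
a_3 = 3: 127/24

127/24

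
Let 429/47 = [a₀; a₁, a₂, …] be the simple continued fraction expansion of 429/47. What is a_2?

1

429 = 9·47 + 6, so a_0 = 9
47 = 7·6 + 5, so a_1 = 7
6 = 1·5 + 1, so a_2 = 1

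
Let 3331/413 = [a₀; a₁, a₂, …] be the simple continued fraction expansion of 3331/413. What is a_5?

⌊3331/413⌋ = 8, remainder 27
⌊413/27⌋ = 15, remainder 8
⌊27/8⌋ = 3, remainder 3
⌊8/3⌋ = 2, remainder 2
⌊3/2⌋ = 1, remainder 1
⌊2/1⌋ = 2, remainder 0

2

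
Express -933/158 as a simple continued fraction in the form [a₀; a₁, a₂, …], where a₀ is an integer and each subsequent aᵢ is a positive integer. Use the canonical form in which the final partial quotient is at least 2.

Apply division with remainder until the remainder is 0:
-933 ÷ 158 → quotient -6, remainder 15
158 ÷ 15 → quotient 10, remainder 8
15 ÷ 8 → quotient 1, remainder 7
8 ÷ 7 → quotient 1, remainder 1
7 ÷ 1 → quotient 7, remainder 0

[-6; 10, 1, 1, 7]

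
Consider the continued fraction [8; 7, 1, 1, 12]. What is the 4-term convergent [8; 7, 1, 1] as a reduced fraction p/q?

Start with 1.
1 + 1/(1/1) = 1 + 1/1 = 2/1
7 + 1/(2/1) = 7 + 1/2 = 15/2
8 + 1/(15/2) = 8 + 2/15 = 122/15

122/15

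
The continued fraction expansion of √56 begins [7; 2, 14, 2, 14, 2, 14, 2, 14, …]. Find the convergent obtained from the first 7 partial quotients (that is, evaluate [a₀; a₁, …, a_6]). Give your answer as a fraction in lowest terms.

Build up convergents one term at a time:
a_0 = 7: 7/1
a_1 = 2: 15/2
a_2 = 14: 217/29
a_3 = 2: 449/60
a_4 = 14: 6503/869
a_5 = 2: 13455/1798
a_6 = 14: 194873/26041

194873/26041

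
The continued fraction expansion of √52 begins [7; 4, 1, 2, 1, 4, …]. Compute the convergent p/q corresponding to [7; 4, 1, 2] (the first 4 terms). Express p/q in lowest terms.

101/14

Collapse the nested fraction from the inside out:
Start with 2.
1 + 1/(2/1) = 1 + 1/2 = 3/2
4 + 1/(3/2) = 4 + 2/3 = 14/3
7 + 1/(14/3) = 7 + 3/14 = 101/14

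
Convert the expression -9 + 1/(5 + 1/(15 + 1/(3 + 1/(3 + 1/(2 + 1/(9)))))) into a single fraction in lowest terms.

Compute successive convergents:
a_0 = -9: -9/1
a_1 = 5: -44/5
a_2 = 15: -669/76
a_3 = 3: -2051/233
a_4 = 3: -6822/775
a_5 = 2: -15695/1783
a_6 = 9: -148077/16822

-148077/16822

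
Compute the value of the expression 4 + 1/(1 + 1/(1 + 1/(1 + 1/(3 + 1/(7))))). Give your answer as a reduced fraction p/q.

371/80

a_0 = 4: 4/1
a_1 = 1: 5/1
a_2 = 1: 9/2
a_3 = 1: 14/3
a_4 = 3: 51/11
a_5 = 7: 371/80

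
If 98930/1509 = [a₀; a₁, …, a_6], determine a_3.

3

98930 ÷ 1509 → quotient 65, remainder 845
1509 ÷ 845 → quotient 1, remainder 664
845 ÷ 664 → quotient 1, remainder 181
664 ÷ 181 → quotient 3, remainder 121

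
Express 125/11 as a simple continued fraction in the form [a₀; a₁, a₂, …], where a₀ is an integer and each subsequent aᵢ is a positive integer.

[11; 2, 1, 3]

125 = 11·11 + 4, so a_0 = 11
11 = 2·4 + 3, so a_1 = 2
4 = 1·3 + 1, so a_2 = 1
3 = 3·1 + 0, so a_3 = 3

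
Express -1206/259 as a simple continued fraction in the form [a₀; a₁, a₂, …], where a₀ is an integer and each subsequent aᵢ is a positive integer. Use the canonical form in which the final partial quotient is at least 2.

[-5; 2, 1, 10, 8]

⌊-1206/259⌋ = -5, remainder 89
⌊259/89⌋ = 2, remainder 81
⌊89/81⌋ = 1, remainder 8
⌊81/8⌋ = 10, remainder 1
⌊8/1⌋ = 8, remainder 0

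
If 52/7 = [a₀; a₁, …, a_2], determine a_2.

3

Run the Euclidean algorithm, recording each quotient:
⌊52/7⌋ = 7, remainder 3
⌊7/3⌋ = 2, remainder 1
⌊3/1⌋ = 3, remainder 0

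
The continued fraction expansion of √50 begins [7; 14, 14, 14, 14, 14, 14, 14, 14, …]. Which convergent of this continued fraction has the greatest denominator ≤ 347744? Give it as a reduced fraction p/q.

275807/39005

List convergents until the denominator exceeds the bound:
a_0 = 7: 7/1  (≤ bound)
a_1 = 14: 99/14  (≤ bound)
a_2 = 14: 1393/197  (≤ bound)
a_3 = 14: 19601/2772  (≤ bound)
a_4 = 14: 275807/39005  (≤ bound)
a_5 = 14: 3880899/548842  (> 347744, stop)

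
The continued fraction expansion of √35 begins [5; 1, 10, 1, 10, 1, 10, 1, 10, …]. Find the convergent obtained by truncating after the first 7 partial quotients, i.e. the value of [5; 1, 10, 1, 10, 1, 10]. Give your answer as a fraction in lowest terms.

9235/1561

a_0 = 5: 5/1
a_1 = 1: 6/1
a_2 = 10: 65/11
a_3 = 1: 71/12
a_4 = 10: 775/131
a_5 = 1: 846/143
a_6 = 10: 9235/1561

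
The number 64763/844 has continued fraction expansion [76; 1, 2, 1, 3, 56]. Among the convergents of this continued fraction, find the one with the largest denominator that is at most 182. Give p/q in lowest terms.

1151/15

a_0 = 76: 76/1  (≤ bound)
a_1 = 1: 77/1  (≤ bound)
a_2 = 2: 230/3  (≤ bound)
a_3 = 1: 307/4  (≤ bound)
a_4 = 3: 1151/15  (≤ bound)
a_5 = 56: 64763/844  (> 182, stop)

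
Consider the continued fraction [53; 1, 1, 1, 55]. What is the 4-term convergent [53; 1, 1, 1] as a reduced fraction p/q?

Collapse the nested fraction from the inside out:
Start with 1.
1 + 1/(1/1) = 1 + 1/1 = 2/1
1 + 1/(2/1) = 1 + 1/2 = 3/2
53 + 1/(3/2) = 53 + 2/3 = 161/3

161/3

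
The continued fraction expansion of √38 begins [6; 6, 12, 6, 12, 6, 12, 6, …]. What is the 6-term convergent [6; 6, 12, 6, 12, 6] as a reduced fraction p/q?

202501/32850

a_0 = 6: 6/1
a_1 = 6: 37/6
a_2 = 12: 450/73
a_3 = 6: 2737/444
a_4 = 12: 33294/5401
a_5 = 6: 202501/32850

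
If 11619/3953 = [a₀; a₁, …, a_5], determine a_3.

11619 ÷ 3953 → quotient 2, remainder 3713
3953 ÷ 3713 → quotient 1, remainder 240
3713 ÷ 240 → quotient 15, remainder 113
240 ÷ 113 → quotient 2, remainder 14

2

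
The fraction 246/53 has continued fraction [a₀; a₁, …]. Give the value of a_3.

1

Repeatedly divide and take the remainder:
⌊246/53⌋ = 4, remainder 34
⌊53/34⌋ = 1, remainder 19
⌊34/19⌋ = 1, remainder 15
⌊19/15⌋ = 1, remainder 4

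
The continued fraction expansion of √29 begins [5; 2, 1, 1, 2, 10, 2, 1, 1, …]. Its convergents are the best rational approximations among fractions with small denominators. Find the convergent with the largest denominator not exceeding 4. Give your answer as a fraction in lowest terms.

a_0 = 5: 5/1  (≤ bound)
a_1 = 2: 11/2  (≤ bound)
a_2 = 1: 16/3  (≤ bound)
a_3 = 1: 27/5  (> 4, stop)

16/3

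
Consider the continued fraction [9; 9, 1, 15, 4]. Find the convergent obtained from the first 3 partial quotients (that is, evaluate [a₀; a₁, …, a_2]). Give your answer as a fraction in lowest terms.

91/10

Build up convergents one term at a time:
a_0 = 9: 9/1
a_1 = 9: 82/9
a_2 = 1: 91/10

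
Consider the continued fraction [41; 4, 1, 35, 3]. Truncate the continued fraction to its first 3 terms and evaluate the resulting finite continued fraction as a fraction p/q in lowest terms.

206/5

a_0 = 41: 41/1
a_1 = 4: 165/4
a_2 = 1: 206/5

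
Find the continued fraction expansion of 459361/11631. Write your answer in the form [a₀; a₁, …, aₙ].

[39; 2, 45, 3, 2, 3, 5]

⌊459361/11631⌋ = 39, remainder 5752
⌊11631/5752⌋ = 2, remainder 127
⌊5752/127⌋ = 45, remainder 37
⌊127/37⌋ = 3, remainder 16
⌊37/16⌋ = 2, remainder 5
⌊16/5⌋ = 3, remainder 1
⌊5/1⌋ = 5, remainder 0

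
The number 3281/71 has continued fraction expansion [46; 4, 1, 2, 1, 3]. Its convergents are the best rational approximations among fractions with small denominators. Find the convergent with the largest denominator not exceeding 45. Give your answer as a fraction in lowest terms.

878/19

a_0 = 46: 46/1  (≤ bound)
a_1 = 4: 185/4  (≤ bound)
a_2 = 1: 231/5  (≤ bound)
a_3 = 2: 647/14  (≤ bound)
a_4 = 1: 878/19  (≤ bound)
a_5 = 3: 3281/71  (> 45, stop)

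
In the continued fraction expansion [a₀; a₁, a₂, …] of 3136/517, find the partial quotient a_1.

15

Apply division with remainder until the remainder is 0:
⌊3136/517⌋ = 6, remainder 34
⌊517/34⌋ = 15, remainder 7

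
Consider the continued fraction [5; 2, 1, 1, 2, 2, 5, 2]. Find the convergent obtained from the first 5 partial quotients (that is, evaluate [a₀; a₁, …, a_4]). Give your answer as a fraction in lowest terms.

Starting at the tail and folding back:
Start with 2.
1 + 1/(2/1) = 1 + 1/2 = 3/2
1 + 1/(3/2) = 1 + 2/3 = 5/3
2 + 1/(5/3) = 2 + 3/5 = 13/5
5 + 1/(13/5) = 5 + 5/13 = 70/13

70/13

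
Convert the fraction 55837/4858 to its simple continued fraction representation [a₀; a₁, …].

[11; 2, 39, 1, 59]

⌊55837/4858⌋ = 11, remainder 2399
⌊4858/2399⌋ = 2, remainder 60
⌊2399/60⌋ = 39, remainder 59
⌊60/59⌋ = 1, remainder 1
⌊59/1⌋ = 59, remainder 0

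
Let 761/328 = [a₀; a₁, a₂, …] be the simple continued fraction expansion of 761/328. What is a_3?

761 ÷ 328 → quotient 2, remainder 105
328 ÷ 105 → quotient 3, remainder 13
105 ÷ 13 → quotient 8, remainder 1
13 ÷ 1 → quotient 13, remainder 0

13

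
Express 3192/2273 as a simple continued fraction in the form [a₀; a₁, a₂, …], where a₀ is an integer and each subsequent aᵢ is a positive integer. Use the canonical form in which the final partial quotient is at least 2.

[1; 2, 2, 8, 1, 7, 6]

3192 = 1·2273 + 919, so a_0 = 1
2273 = 2·919 + 435, so a_1 = 2
919 = 2·435 + 49, so a_2 = 2
435 = 8·49 + 43, so a_3 = 8
49 = 1·43 + 6, so a_4 = 1
43 = 7·6 + 1, so a_5 = 7
6 = 6·1 + 0, so a_6 = 6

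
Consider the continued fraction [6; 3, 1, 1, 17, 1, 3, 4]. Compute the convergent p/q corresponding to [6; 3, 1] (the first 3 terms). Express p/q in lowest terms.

25/4

Work from the innermost term outward:
Start with 1.
3 + 1/(1/1) = 3 + 1/1 = 4/1
6 + 1/(4/1) = 6 + 1/4 = 25/4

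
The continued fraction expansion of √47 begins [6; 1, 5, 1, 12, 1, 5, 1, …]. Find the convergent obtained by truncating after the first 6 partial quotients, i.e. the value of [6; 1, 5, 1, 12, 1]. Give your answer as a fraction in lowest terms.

665/97

Start with 1.
12 + 1/(1/1) = 12 + 1/1 = 13/1
1 + 1/(13/1) = 1 + 1/13 = 14/13
5 + 1/(14/13) = 5 + 13/14 = 83/14
1 + 1/(83/14) = 1 + 14/83 = 97/83
6 + 1/(97/83) = 6 + 83/97 = 665/97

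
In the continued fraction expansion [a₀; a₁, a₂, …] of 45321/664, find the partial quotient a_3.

13

Apply division with remainder until the remainder is 0:
⌊45321/664⌋ = 68, remainder 169
⌊664/169⌋ = 3, remainder 157
⌊169/157⌋ = 1, remainder 12
⌊157/12⌋ = 13, remainder 1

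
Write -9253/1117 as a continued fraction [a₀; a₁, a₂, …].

[-9; 1, 2, 1, 1, 10, 15]

⌊-9253/1117⌋ = -9, remainder 800
⌊1117/800⌋ = 1, remainder 317
⌊800/317⌋ = 2, remainder 166
⌊317/166⌋ = 1, remainder 151
⌊166/151⌋ = 1, remainder 15
⌊151/15⌋ = 10, remainder 1
⌊15/1⌋ = 15, remainder 0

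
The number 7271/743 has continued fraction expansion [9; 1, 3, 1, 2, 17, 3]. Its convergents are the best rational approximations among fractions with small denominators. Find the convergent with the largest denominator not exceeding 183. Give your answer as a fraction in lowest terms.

a_0 = 9: 9/1  (≤ bound)
a_1 = 1: 10/1  (≤ bound)
a_2 = 3: 39/4  (≤ bound)
a_3 = 1: 49/5  (≤ bound)
a_4 = 2: 137/14  (≤ bound)
a_5 = 17: 2378/243  (> 183, stop)

137/14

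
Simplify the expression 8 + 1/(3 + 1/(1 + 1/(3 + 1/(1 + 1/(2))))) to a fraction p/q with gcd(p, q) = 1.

a_0 = 8: 8/1
a_1 = 3: 25/3
a_2 = 1: 33/4
a_3 = 3: 124/15
a_4 = 1: 157/19
a_5 = 2: 438/53

438/53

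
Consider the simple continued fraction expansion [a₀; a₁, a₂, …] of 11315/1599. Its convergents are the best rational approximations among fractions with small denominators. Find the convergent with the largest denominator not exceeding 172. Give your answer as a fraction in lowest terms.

a_0 = 7: 7/1  (≤ bound)
a_1 = 13: 92/13  (≤ bound)
a_2 = 9: 835/118  (≤ bound)
a_3 = 2: 1762/249  (> 172, stop)

835/118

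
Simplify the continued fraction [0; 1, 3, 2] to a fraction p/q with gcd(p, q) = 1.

7/9

Use the convergent recurrence hₖ = aₖ·hₖ₋₁ + hₖ₋₂ (and likewise for the denominators kₖ):
a_0 = 0: 0/1
a_1 = 1: 1/1
a_2 = 3: 3/4
a_3 = 2: 7/9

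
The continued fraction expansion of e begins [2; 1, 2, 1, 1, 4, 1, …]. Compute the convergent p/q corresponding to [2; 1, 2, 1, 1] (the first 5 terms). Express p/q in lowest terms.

19/7

Work from the innermost term outward:
Start with 1.
1 + 1/(1/1) = 1 + 1/1 = 2/1
2 + 1/(2/1) = 2 + 1/2 = 5/2
1 + 1/(5/2) = 1 + 2/5 = 7/5
2 + 1/(7/5) = 2 + 5/7 = 19/7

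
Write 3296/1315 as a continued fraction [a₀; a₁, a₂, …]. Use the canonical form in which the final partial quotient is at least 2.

[2; 1, 1, 38, 5, 1, 2]

⌊3296/1315⌋ = 2, remainder 666
⌊1315/666⌋ = 1, remainder 649
⌊666/649⌋ = 1, remainder 17
⌊649/17⌋ = 38, remainder 3
⌊17/3⌋ = 5, remainder 2
⌊3/2⌋ = 1, remainder 1
⌊2/1⌋ = 2, remainder 0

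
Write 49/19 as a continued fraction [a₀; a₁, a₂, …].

⌊49/19⌋ = 2, remainder 11
⌊19/11⌋ = 1, remainder 8
⌊11/8⌋ = 1, remainder 3
⌊8/3⌋ = 2, remainder 2
⌊3/2⌋ = 1, remainder 1
⌊2/1⌋ = 2, remainder 0

[2; 1, 1, 2, 1, 2]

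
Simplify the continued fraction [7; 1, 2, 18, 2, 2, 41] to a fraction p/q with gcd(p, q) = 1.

Start with 41.
2 + 1/(41/1) = 2 + 1/41 = 83/41
2 + 1/(83/41) = 2 + 41/83 = 207/83
18 + 1/(207/83) = 18 + 83/207 = 3809/207
2 + 1/(3809/207) = 2 + 207/3809 = 7825/3809
1 + 1/(7825/3809) = 1 + 3809/7825 = 11634/7825
7 + 1/(11634/7825) = 7 + 7825/11634 = 89263/11634

89263/11634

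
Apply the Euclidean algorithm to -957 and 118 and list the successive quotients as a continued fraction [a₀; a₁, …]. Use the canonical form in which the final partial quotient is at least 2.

Repeatedly divide and take the remainder:
-957 ÷ 118 → quotient -9, remainder 105
118 ÷ 105 → quotient 1, remainder 13
105 ÷ 13 → quotient 8, remainder 1
13 ÷ 1 → quotient 13, remainder 0

[-9; 1, 8, 13]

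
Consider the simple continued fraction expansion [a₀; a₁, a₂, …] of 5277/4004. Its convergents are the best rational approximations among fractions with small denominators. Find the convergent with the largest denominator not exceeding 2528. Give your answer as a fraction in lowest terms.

a_0 = 1: 1/1  (≤ bound)
a_1 = 3: 4/3  (≤ bound)
a_2 = 6: 25/19  (≤ bound)
a_3 = 1: 29/22  (≤ bound)
a_4 = 7: 228/173  (≤ bound)
a_5 = 2: 485/368  (≤ bound)
a_6 = 2: 1198/909  (≤ bound)
a_7 = 4: 5277/4004  (> 2528, stop)

1198/909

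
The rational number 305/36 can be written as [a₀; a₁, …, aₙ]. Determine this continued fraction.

Run the Euclidean algorithm, recording each quotient:
⌊305/36⌋ = 8, remainder 17
⌊36/17⌋ = 2, remainder 2
⌊17/2⌋ = 8, remainder 1
⌊2/1⌋ = 2, remainder 0

[8; 2, 8, 2]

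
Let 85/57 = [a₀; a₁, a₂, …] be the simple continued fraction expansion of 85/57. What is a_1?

2

85 ÷ 57 → quotient 1, remainder 28
57 ÷ 28 → quotient 2, remainder 1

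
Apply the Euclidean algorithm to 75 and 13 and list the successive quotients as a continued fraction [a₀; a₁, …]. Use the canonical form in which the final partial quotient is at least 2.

⌊75/13⌋ = 5, remainder 10
⌊13/10⌋ = 1, remainder 3
⌊10/3⌋ = 3, remainder 1
⌊3/1⌋ = 3, remainder 0

[5; 1, 3, 3]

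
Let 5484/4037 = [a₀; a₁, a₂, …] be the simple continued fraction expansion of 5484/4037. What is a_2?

1

Run the Euclidean algorithm, recording each quotient:
5484 ÷ 4037 → quotient 1, remainder 1447
4037 ÷ 1447 → quotient 2, remainder 1143
1447 ÷ 1143 → quotient 1, remainder 304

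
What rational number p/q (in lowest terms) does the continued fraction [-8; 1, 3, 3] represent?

Compute successive convergents:
a_0 = -8: -8/1
a_1 = 1: -7/1
a_2 = 3: -29/4
a_3 = 3: -94/13

-94/13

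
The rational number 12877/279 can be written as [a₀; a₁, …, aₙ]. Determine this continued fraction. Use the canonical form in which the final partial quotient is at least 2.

12877 = 46·279 + 43, so a_0 = 46
279 = 6·43 + 21, so a_1 = 6
43 = 2·21 + 1, so a_2 = 2
21 = 21·1 + 0, so a_3 = 21

[46; 6, 2, 21]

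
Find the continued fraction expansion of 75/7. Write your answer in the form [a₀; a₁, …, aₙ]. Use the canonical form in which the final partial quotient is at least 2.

[10; 1, 2, 2]

⌊75/7⌋ = 10, remainder 5
⌊7/5⌋ = 1, remainder 2
⌊5/2⌋ = 2, remainder 1
⌊2/1⌋ = 2, remainder 0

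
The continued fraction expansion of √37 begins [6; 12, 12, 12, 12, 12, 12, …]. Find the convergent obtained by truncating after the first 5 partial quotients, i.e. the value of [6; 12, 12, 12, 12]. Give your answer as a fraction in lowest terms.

Build up convergents one term at a time:
a_0 = 6: 6/1
a_1 = 12: 73/12
a_2 = 12: 882/145
a_3 = 12: 10657/1752
a_4 = 12: 128766/21169

128766/21169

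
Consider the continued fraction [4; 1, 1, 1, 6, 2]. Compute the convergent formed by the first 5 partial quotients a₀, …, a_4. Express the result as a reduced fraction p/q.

Use the convergent recurrence hₖ = aₖ·hₖ₋₁ + hₖ₋₂ (and likewise for the denominators kₖ):
a_0 = 4: 4/1
a_1 = 1: 5/1
a_2 = 1: 9/2
a_3 = 1: 14/3
a_4 = 6: 93/20

93/20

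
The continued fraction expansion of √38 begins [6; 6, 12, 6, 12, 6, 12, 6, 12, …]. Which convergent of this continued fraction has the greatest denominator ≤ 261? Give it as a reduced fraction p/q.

List convergents until the denominator exceeds the bound:
a_0 = 6: 6/1  (≤ bound)
a_1 = 6: 37/6  (≤ bound)
a_2 = 12: 450/73  (≤ bound)
a_3 = 6: 2737/444  (> 261, stop)

450/73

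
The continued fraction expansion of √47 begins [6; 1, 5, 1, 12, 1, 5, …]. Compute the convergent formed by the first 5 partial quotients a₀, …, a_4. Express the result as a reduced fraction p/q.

617/90

a_0 = 6: 6/1
a_1 = 1: 7/1
a_2 = 5: 41/6
a_3 = 1: 48/7
a_4 = 12: 617/90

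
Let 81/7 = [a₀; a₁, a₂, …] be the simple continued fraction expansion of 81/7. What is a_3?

81 = 11·7 + 4, so a_0 = 11
7 = 1·4 + 3, so a_1 = 1
4 = 1·3 + 1, so a_2 = 1
3 = 3·1 + 0, so a_3 = 3

3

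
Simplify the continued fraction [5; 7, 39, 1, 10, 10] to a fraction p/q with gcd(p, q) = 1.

Start with 10.
10 + 1/(10/1) = 10 + 1/10 = 101/10
1 + 1/(101/10) = 1 + 10/101 = 111/101
39 + 1/(111/101) = 39 + 101/111 = 4430/111
7 + 1/(4430/111) = 7 + 111/4430 = 31121/4430
5 + 1/(31121/4430) = 5 + 4430/31121 = 160035/31121

160035/31121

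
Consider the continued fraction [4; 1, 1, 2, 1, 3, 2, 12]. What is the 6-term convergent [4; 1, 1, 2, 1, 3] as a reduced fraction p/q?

119/26

Build up convergents one term at a time:
a_0 = 4: 4/1
a_1 = 1: 5/1
a_2 = 1: 9/2
a_3 = 2: 23/5
a_4 = 1: 32/7
a_5 = 3: 119/26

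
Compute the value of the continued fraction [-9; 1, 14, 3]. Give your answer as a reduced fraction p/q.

-371/46

Start with 3.
14 + 1/(3/1) = 14 + 1/3 = 43/3
1 + 1/(43/3) = 1 + 3/43 = 46/43
-9 + 1/(46/43) = -9 + 43/46 = -371/46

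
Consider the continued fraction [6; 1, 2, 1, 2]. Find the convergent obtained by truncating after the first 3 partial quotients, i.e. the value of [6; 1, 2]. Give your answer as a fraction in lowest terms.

Starting at the tail and folding back:
Start with 2.
1 + 1/(2/1) = 1 + 1/2 = 3/2
6 + 1/(3/2) = 6 + 2/3 = 20/3

20/3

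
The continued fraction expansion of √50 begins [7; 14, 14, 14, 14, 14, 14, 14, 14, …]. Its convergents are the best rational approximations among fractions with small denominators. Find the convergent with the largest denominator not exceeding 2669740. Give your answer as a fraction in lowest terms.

3880899/548842

a_0 = 7: 7/1  (≤ bound)
a_1 = 14: 99/14  (≤ bound)
a_2 = 14: 1393/197  (≤ bound)
a_3 = 14: 19601/2772  (≤ bound)
a_4 = 14: 275807/39005  (≤ bound)
a_5 = 14: 3880899/548842  (≤ bound)
a_6 = 14: 54608393/7722793  (> 2669740, stop)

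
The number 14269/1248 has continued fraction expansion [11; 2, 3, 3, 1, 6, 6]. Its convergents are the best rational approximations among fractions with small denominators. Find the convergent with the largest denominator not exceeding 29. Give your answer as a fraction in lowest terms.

a_0 = 11: 11/1  (≤ bound)
a_1 = 2: 23/2  (≤ bound)
a_2 = 3: 80/7  (≤ bound)
a_3 = 3: 263/23  (≤ bound)
a_4 = 1: 343/30  (> 29, stop)

263/23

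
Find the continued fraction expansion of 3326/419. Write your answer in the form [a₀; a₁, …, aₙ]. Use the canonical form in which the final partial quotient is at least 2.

⌊3326/419⌋ = 7, remainder 393
⌊419/393⌋ = 1, remainder 26
⌊393/26⌋ = 15, remainder 3
⌊26/3⌋ = 8, remainder 2
⌊3/2⌋ = 1, remainder 1
⌊2/1⌋ = 2, remainder 0

[7; 1, 15, 8, 1, 2]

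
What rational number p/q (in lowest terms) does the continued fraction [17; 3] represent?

52/3

Start with 3.
17 + 1/(3/1) = 17 + 1/3 = 52/3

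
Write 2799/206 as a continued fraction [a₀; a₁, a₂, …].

[13; 1, 1, 2, 2, 1, 3, 3]

2799 ÷ 206 → quotient 13, remainder 121
206 ÷ 121 → quotient 1, remainder 85
121 ÷ 85 → quotient 1, remainder 36
85 ÷ 36 → quotient 2, remainder 13
36 ÷ 13 → quotient 2, remainder 10
13 ÷ 10 → quotient 1, remainder 3
10 ÷ 3 → quotient 3, remainder 1
3 ÷ 1 → quotient 3, remainder 0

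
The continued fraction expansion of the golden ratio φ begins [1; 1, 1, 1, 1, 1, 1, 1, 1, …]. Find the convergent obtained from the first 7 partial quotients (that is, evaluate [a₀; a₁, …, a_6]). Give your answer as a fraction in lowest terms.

21/13

Collapse the nested fraction from the inside out:
Start with 1.
1 + 1/(1/1) = 1 + 1/1 = 2/1
1 + 1/(2/1) = 1 + 1/2 = 3/2
1 + 1/(3/2) = 1 + 2/3 = 5/3
1 + 1/(5/3) = 1 + 3/5 = 8/5
1 + 1/(8/5) = 1 + 5/8 = 13/8
1 + 1/(13/8) = 1 + 8/13 = 21/13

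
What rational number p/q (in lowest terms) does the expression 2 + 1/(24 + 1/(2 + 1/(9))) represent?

Start with 9.
2 + 1/(9/1) = 2 + 1/9 = 19/9
24 + 1/(19/9) = 24 + 9/19 = 465/19
2 + 1/(465/19) = 2 + 19/465 = 949/465

949/465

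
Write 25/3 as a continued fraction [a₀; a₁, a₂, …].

Repeatedly divide and take the remainder:
25 ÷ 3 → quotient 8, remainder 1
3 ÷ 1 → quotient 3, remainder 0

[8; 3]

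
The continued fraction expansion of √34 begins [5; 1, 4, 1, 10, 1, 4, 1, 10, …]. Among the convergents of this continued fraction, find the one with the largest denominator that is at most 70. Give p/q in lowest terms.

379/65

List convergents until the denominator exceeds the bound:
a_0 = 5: 5/1  (≤ bound)
a_1 = 1: 6/1  (≤ bound)
a_2 = 4: 29/5  (≤ bound)
a_3 = 1: 35/6  (≤ bound)
a_4 = 10: 379/65  (≤ bound)
a_5 = 1: 414/71  (> 70, stop)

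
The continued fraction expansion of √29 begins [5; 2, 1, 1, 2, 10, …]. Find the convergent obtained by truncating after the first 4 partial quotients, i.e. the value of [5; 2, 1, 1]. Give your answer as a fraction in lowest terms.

27/5

a_0 = 5: 5/1
a_1 = 2: 11/2
a_2 = 1: 16/3
a_3 = 1: 27/5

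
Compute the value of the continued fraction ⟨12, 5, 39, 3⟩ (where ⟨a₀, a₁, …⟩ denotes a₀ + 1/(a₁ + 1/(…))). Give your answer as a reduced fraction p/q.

7234/593

Starting at the tail and folding back:
Start with 3.
39 + 1/(3/1) = 39 + 1/3 = 118/3
5 + 1/(118/3) = 5 + 3/118 = 593/118
12 + 1/(593/118) = 12 + 118/593 = 7234/593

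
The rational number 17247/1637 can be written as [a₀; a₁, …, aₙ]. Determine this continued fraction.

[10; 1, 1, 6, 2, 58]

17247 ÷ 1637 → quotient 10, remainder 877
1637 ÷ 877 → quotient 1, remainder 760
877 ÷ 760 → quotient 1, remainder 117
760 ÷ 117 → quotient 6, remainder 58
117 ÷ 58 → quotient 2, remainder 1
58 ÷ 1 → quotient 58, remainder 0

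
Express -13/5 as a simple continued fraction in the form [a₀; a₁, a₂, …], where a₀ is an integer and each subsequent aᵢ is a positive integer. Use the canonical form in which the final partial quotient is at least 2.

-13 = -3·5 + 2, so a_0 = -3
5 = 2·2 + 1, so a_1 = 2
2 = 2·1 + 0, so a_2 = 2

[-3; 2, 2]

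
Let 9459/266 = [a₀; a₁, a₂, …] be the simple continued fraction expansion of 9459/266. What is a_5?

Run the Euclidean algorithm, recording each quotient:
9459 ÷ 266 → quotient 35, remainder 149
266 ÷ 149 → quotient 1, remainder 117
149 ÷ 117 → quotient 1, remainder 32
117 ÷ 32 → quotient 3, remainder 21
32 ÷ 21 → quotient 1, remainder 11
21 ÷ 11 → quotient 1, remainder 10

1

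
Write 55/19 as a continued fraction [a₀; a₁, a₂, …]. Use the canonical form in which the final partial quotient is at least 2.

[2; 1, 8, 2]

55 ÷ 19 → quotient 2, remainder 17
19 ÷ 17 → quotient 1, remainder 2
17 ÷ 2 → quotient 8, remainder 1
2 ÷ 1 → quotient 2, remainder 0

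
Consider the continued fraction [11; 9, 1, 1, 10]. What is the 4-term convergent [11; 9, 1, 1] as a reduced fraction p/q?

a_0 = 11: 11/1
a_1 = 9: 100/9
a_2 = 1: 111/10
a_3 = 1: 211/19

211/19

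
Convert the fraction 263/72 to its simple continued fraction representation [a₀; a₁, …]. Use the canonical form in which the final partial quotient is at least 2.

[3; 1, 1, 1, 7, 3]

263 = 3·72 + 47, so a_0 = 3
72 = 1·47 + 25, so a_1 = 1
47 = 1·25 + 22, so a_2 = 1
25 = 1·22 + 3, so a_3 = 1
22 = 7·3 + 1, so a_4 = 7
3 = 3·1 + 0, so a_5 = 3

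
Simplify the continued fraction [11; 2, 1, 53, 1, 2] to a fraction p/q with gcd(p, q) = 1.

a_0 = 11: 11/1
a_1 = 2: 23/2
a_2 = 1: 34/3
a_3 = 53: 1825/161
a_4 = 1: 1859/164
a_5 = 2: 5543/489

5543/489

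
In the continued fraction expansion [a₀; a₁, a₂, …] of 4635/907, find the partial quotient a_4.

4635 ÷ 907 → quotient 5, remainder 100
907 ÷ 100 → quotient 9, remainder 7
100 ÷ 7 → quotient 14, remainder 2
7 ÷ 2 → quotient 3, remainder 1
2 ÷ 1 → quotient 2, remainder 0

2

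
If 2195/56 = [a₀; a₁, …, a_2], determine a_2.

2195 = 39·56 + 11, so a_0 = 39
56 = 5·11 + 1, so a_1 = 5
11 = 11·1 + 0, so a_2 = 11

11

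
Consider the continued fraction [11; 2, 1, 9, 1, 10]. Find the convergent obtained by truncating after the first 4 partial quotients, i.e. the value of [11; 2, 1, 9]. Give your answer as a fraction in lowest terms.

329/29

a_0 = 11: 11/1
a_1 = 2: 23/2
a_2 = 1: 34/3
a_3 = 9: 329/29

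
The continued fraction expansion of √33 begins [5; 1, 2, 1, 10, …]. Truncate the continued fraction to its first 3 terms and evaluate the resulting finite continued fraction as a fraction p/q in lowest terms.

a_0 = 5: 5/1
a_1 = 1: 6/1
a_2 = 2: 17/3

17/3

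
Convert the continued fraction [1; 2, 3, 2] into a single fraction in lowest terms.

Start with 2.
3 + 1/(2/1) = 3 + 1/2 = 7/2
2 + 1/(7/2) = 2 + 2/7 = 16/7
1 + 1/(16/7) = 1 + 7/16 = 23/16

23/16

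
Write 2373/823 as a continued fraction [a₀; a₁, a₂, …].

[2; 1, 7, 1, 1, 2, 1, 13]

⌊2373/823⌋ = 2, remainder 727
⌊823/727⌋ = 1, remainder 96
⌊727/96⌋ = 7, remainder 55
⌊96/55⌋ = 1, remainder 41
⌊55/41⌋ = 1, remainder 14
⌊41/14⌋ = 2, remainder 13
⌊14/13⌋ = 1, remainder 1
⌊13/1⌋ = 13, remainder 0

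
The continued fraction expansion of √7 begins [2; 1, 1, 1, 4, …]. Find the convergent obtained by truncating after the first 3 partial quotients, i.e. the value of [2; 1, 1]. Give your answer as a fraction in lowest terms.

5/2

Use the convergent recurrence hₖ = aₖ·hₖ₋₁ + hₖ₋₂ (and likewise for the denominators kₖ):
a_0 = 2: 2/1
a_1 = 1: 3/1
a_2 = 1: 5/2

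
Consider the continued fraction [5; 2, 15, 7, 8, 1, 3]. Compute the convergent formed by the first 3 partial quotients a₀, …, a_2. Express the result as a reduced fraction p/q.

Start with 15.
2 + 1/(15/1) = 2 + 1/15 = 31/15
5 + 1/(31/15) = 5 + 15/31 = 170/31

170/31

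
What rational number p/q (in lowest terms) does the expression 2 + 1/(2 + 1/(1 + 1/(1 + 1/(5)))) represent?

67/28

a_0 = 2: 2/1
a_1 = 2: 5/2
a_2 = 1: 7/3
a_3 = 1: 12/5
a_4 = 5: 67/28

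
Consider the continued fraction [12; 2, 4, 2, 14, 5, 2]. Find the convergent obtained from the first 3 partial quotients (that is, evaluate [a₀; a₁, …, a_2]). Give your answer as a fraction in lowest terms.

Use the convergent recurrence hₖ = aₖ·hₖ₋₁ + hₖ₋₂ (and likewise for the denominators kₖ):
a_0 = 12: 12/1
a_1 = 2: 25/2
a_2 = 4: 112/9

112/9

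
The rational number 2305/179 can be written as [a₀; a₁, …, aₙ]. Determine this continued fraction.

⌊2305/179⌋ = 12, remainder 157
⌊179/157⌋ = 1, remainder 22
⌊157/22⌋ = 7, remainder 3
⌊22/3⌋ = 7, remainder 1
⌊3/1⌋ = 3, remainder 0

[12; 1, 7, 7, 3]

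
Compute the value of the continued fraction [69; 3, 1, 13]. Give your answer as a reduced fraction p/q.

Start with 13.
1 + 1/(13/1) = 1 + 1/13 = 14/13
3 + 1/(14/13) = 3 + 13/14 = 55/14
69 + 1/(55/14) = 69 + 14/55 = 3809/55

3809/55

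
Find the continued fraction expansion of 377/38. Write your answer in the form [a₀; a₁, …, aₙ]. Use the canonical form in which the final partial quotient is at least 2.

377 = 9·38 + 35, so a_0 = 9
38 = 1·35 + 3, so a_1 = 1
35 = 11·3 + 2, so a_2 = 11
3 = 1·2 + 1, so a_3 = 1
2 = 2·1 + 0, so a_4 = 2

[9; 1, 11, 1, 2]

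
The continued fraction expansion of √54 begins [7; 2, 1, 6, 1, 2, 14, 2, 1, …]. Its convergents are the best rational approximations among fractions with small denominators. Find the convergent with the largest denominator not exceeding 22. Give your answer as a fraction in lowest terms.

147/20

a_0 = 7: 7/1  (≤ bound)
a_1 = 2: 15/2  (≤ bound)
a_2 = 1: 22/3  (≤ bound)
a_3 = 6: 147/20  (≤ bound)
a_4 = 1: 169/23  (> 22, stop)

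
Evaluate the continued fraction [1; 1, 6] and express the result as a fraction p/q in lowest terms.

Work from the innermost term outward:
Start with 6.
1 + 1/(6/1) = 1 + 1/6 = 7/6
1 + 1/(7/6) = 1 + 6/7 = 13/7

13/7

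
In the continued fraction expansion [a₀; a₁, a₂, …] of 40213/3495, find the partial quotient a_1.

1

40213 ÷ 3495 → quotient 11, remainder 1768
3495 ÷ 1768 → quotient 1, remainder 1727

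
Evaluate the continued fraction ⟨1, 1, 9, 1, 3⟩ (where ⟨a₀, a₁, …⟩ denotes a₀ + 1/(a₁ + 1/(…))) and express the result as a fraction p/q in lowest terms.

82/43

Start with 3.
1 + 1/(3/1) = 1 + 1/3 = 4/3
9 + 1/(4/3) = 9 + 3/4 = 39/4
1 + 1/(39/4) = 1 + 4/39 = 43/39
1 + 1/(43/39) = 1 + 39/43 = 82/43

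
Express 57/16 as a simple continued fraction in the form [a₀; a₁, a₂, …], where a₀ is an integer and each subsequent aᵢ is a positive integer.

[3; 1, 1, 3, 2]

57 = 3·16 + 9, so a_0 = 3
16 = 1·9 + 7, so a_1 = 1
9 = 1·7 + 2, so a_2 = 1
7 = 3·2 + 1, so a_3 = 3
2 = 2·1 + 0, so a_4 = 2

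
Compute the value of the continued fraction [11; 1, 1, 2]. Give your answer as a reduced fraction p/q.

58/5

Collapse the nested fraction from the inside out:
Start with 2.
1 + 1/(2/1) = 1 + 1/2 = 3/2
1 + 1/(3/2) = 1 + 2/3 = 5/3
11 + 1/(5/3) = 11 + 3/5 = 58/5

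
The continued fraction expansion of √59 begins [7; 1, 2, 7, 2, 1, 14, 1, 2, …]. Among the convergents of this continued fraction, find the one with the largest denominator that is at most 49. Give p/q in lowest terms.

List convergents until the denominator exceeds the bound:
a_0 = 7: 7/1  (≤ bound)
a_1 = 1: 8/1  (≤ bound)
a_2 = 2: 23/3  (≤ bound)
a_3 = 7: 169/22  (≤ bound)
a_4 = 2: 361/47  (≤ bound)
a_5 = 1: 530/69  (> 49, stop)

361/47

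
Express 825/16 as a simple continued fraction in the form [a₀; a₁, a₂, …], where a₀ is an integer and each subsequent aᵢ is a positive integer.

⌊825/16⌋ = 51, remainder 9
⌊16/9⌋ = 1, remainder 7
⌊9/7⌋ = 1, remainder 2
⌊7/2⌋ = 3, remainder 1
⌊2/1⌋ = 2, remainder 0

[51; 1, 1, 3, 2]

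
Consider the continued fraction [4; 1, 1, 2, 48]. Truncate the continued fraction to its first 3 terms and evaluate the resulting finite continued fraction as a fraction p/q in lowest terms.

9/2

Start with 1.
1 + 1/(1/1) = 1 + 1/1 = 2/1
4 + 1/(2/1) = 4 + 1/2 = 9/2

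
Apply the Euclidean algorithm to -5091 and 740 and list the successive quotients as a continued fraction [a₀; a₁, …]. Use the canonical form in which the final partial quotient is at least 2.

-5091 = -7·740 + 89, so a_0 = -7
740 = 8·89 + 28, so a_1 = 8
89 = 3·28 + 5, so a_2 = 3
28 = 5·5 + 3, so a_3 = 5
5 = 1·3 + 2, so a_4 = 1
3 = 1·2 + 1, so a_5 = 1
2 = 2·1 + 0, so a_6 = 2

[-7; 8, 3, 5, 1, 1, 2]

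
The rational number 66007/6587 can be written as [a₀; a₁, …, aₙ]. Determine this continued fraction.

Apply division with remainder until the remainder is 0:
66007 ÷ 6587 → quotient 10, remainder 137
6587 ÷ 137 → quotient 48, remainder 11
137 ÷ 11 → quotient 12, remainder 5
11 ÷ 5 → quotient 2, remainder 1
5 ÷ 1 → quotient 5, remainder 0

[10; 48, 12, 2, 5]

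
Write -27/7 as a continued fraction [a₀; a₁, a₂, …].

[-4; 7]

Run the Euclidean algorithm, recording each quotient:
-27 ÷ 7 → quotient -4, remainder 1
7 ÷ 1 → quotient 7, remainder 0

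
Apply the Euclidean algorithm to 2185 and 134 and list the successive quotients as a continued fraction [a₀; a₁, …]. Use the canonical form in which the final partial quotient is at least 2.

2185 ÷ 134 → quotient 16, remainder 41
134 ÷ 41 → quotient 3, remainder 11
41 ÷ 11 → quotient 3, remainder 8
11 ÷ 8 → quotient 1, remainder 3
8 ÷ 3 → quotient 2, remainder 2
3 ÷ 2 → quotient 1, remainder 1
2 ÷ 1 → quotient 2, remainder 0

[16; 3, 3, 1, 2, 1, 2]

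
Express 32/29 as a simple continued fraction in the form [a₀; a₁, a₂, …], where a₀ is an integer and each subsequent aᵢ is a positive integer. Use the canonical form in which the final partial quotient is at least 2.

⌊32/29⌋ = 1, remainder 3
⌊29/3⌋ = 9, remainder 2
⌊3/2⌋ = 1, remainder 1
⌊2/1⌋ = 2, remainder 0

[1; 9, 1, 2]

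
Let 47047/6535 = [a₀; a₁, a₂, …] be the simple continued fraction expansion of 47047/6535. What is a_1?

Apply division with remainder until the remainder is 0:
⌊47047/6535⌋ = 7, remainder 1302
⌊6535/1302⌋ = 5, remainder 25

5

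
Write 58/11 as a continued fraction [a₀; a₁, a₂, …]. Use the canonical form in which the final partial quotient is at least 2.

[5; 3, 1, 2]

Run the Euclidean algorithm, recording each quotient:
⌊58/11⌋ = 5, remainder 3
⌊11/3⌋ = 3, remainder 2
⌊3/2⌋ = 1, remainder 1
⌊2/1⌋ = 2, remainder 0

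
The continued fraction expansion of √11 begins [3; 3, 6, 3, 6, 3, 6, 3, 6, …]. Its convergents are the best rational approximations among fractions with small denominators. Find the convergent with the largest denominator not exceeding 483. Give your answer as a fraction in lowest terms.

a_0 = 3: 3/1  (≤ bound)
a_1 = 3: 10/3  (≤ bound)
a_2 = 6: 63/19  (≤ bound)
a_3 = 3: 199/60  (≤ bound)
a_4 = 6: 1257/379  (≤ bound)
a_5 = 3: 3970/1197  (> 483, stop)

1257/379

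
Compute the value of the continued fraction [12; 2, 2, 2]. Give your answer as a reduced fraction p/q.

a_0 = 12: 12/1
a_1 = 2: 25/2
a_2 = 2: 62/5
a_3 = 2: 149/12

149/12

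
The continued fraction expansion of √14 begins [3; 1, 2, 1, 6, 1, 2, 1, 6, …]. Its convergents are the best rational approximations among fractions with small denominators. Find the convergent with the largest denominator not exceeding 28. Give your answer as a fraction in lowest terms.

a_0 = 3: 3/1  (≤ bound)
a_1 = 1: 4/1  (≤ bound)
a_2 = 2: 11/3  (≤ bound)
a_3 = 1: 15/4  (≤ bound)
a_4 = 6: 101/27  (≤ bound)
a_5 = 1: 116/31  (> 28, stop)

101/27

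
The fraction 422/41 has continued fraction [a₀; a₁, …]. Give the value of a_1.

3

422 = 10·41 + 12, so a_0 = 10
41 = 3·12 + 5, so a_1 = 3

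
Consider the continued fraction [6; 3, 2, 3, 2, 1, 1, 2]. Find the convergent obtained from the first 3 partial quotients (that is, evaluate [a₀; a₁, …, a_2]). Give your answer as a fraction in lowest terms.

44/7

Start with 2.
3 + 1/(2/1) = 3 + 1/2 = 7/2
6 + 1/(7/2) = 6 + 2/7 = 44/7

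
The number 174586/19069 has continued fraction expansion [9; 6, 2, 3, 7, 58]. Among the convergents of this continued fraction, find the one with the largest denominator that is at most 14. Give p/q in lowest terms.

a_0 = 9: 9/1  (≤ bound)
a_1 = 6: 55/6  (≤ bound)
a_2 = 2: 119/13  (≤ bound)
a_3 = 3: 412/45  (> 14, stop)

119/13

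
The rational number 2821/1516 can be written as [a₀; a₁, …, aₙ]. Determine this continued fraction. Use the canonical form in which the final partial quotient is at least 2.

[1; 1, 6, 5, 2, 2, 3, 2]

2821 = 1·1516 + 1305, so a_0 = 1
1516 = 1·1305 + 211, so a_1 = 1
1305 = 6·211 + 39, so a_2 = 6
211 = 5·39 + 16, so a_3 = 5
39 = 2·16 + 7, so a_4 = 2
16 = 2·7 + 2, so a_5 = 2
7 = 3·2 + 1, so a_6 = 3
2 = 2·1 + 0, so a_7 = 2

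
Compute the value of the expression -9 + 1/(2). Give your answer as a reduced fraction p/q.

-17/2

Start with 2.
-9 + 1/(2/1) = -9 + 1/2 = -17/2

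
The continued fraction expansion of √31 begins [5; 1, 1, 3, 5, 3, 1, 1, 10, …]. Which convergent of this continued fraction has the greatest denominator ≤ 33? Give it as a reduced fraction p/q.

List convergents until the denominator exceeds the bound:
a_0 = 5: 5/1  (≤ bound)
a_1 = 1: 6/1  (≤ bound)
a_2 = 1: 11/2  (≤ bound)
a_3 = 3: 39/7  (≤ bound)
a_4 = 5: 206/37  (> 33, stop)

39/7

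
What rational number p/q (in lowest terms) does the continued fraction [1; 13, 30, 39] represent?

a_0 = 1: 1/1
a_1 = 13: 14/13
a_2 = 30: 421/391
a_3 = 39: 16433/15262

16433/15262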